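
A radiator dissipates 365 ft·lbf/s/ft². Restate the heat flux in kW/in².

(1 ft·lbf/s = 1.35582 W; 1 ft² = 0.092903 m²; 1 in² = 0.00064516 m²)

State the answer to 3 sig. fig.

0.00344 kW/in²

365 ft·lbf/s/ft² × 1.35582 W/ft·lbf/s ÷ 0.092903 m²/ft² = 5326.78 W/m²
5326.78 W/m² ÷ 1000 W/kW × 0.00064516 m²/in² = 0.00343663 kW/in²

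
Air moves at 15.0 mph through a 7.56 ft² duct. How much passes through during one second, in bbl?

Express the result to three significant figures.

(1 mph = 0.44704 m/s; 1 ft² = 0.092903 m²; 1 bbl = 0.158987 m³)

15.0 mph × 0.44704 = 6.7056 m/s
7.56 ft² × 0.092903 = 0.702347 m²
V = v × A × t = 6.7056 m/s × 0.702347 m² × 1 s = 4.70966 m³
4.70966 m³ ÷ (0.158987 m³/bbl) = 29.6229 bbl

29.6 bbl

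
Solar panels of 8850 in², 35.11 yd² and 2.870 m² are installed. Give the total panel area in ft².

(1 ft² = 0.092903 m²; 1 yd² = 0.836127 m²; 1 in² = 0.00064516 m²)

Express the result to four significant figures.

8850 in² × 0.00064516 = 5.70967 m²
35.11 yd² × 0.836127 = 29.3564 m²
2.870 m² (already m²)
Sum: 5.70967 + 29.3564 + 2.87 = 37.9361 m²
In ft²: 37.9361 / 0.092903 = 408.341 ft²

408.3 ft²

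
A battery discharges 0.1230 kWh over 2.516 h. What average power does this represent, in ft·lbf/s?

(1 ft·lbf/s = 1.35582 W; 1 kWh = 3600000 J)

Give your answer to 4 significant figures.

0.1230 kWh × 3600000 = 442800 J
2.516 h × 3600 = 9057.6 s
P = E / t = 442800 J / 9057.6 s = 48.8871 W
48.8871 W ÷ (1.35582 W/ft·lbf/s) = 36.0572 ft·lbf/s

36.06 ft·lbf/s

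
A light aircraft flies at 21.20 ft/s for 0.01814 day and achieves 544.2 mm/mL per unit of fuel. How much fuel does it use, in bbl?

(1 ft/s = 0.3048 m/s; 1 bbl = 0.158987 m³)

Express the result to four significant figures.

21.20 ft/s → 6.46176 m/s
0.01814 day → 1567.3 s
d = v × t = 6.46176 × 1567.3 = 10127.5 m
544.2 mm/mL → 544200 m/m³
V = d / (distance per unit fuel) = 10127.5 / 544200 = 0.0186099 m³
In bbl: 0.0186099 / 0.158987 = 0.117053 bbl

0.1171 bbl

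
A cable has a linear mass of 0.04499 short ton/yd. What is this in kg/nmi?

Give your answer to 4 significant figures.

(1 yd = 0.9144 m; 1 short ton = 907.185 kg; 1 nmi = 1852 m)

8.266×10⁴ kg/nmi

0.04499 short ton/yd × 907.185 kg/short ton ÷ 0.9144 m/yd = 44.635 kg/m
44.635 kg/m × 1852 m/nmi = 82664 kg/nmi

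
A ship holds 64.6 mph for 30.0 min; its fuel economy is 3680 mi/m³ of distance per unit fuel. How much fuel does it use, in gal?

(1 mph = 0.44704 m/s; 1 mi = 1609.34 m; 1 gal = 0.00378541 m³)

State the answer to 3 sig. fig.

2.32 gal

64.6 mph → 28.8788 m/s
30.0 min → 1800 s
d = v × t = 28.8788 × 1800 = 51981.8 m
3680 mi/m³ → 5.92237×10⁶ m/m³
V = d / (distance per unit fuel) = 51981.8 / 5.92237×10⁶ = 0.0087772 m³
In gal: 0.0087772 / 0.00378541 = 2.31869 gal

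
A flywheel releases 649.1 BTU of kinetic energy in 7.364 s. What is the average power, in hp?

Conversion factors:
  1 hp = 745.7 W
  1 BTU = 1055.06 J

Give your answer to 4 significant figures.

124.7 hp

649.1 BTU × 1055.06 → 684839 J
P = E / t = 684839 J / 7.364 s = 92998.2 W
92998.2 W ÷ (745.7 W/hp) = 124.713 hp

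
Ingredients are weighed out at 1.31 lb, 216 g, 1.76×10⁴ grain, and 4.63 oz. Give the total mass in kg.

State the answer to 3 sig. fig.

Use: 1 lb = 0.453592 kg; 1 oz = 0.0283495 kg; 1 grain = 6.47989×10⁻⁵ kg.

1.31 lb × 0.453592 = 0.594206 kg
216 g × 0.001 = 0.216 kg
1.76×10⁴ grain × 6.47989×10⁻⁵ = 1.14046 kg
4.63 oz × 0.0283495 = 0.131258 kg
Combined: 0.594206 + 0.216 + 1.14046 + 0.131258 = 2.08192 kg

2.08 kg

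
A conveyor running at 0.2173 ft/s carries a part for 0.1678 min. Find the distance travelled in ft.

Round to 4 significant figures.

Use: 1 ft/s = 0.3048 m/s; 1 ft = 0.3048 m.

2.188 ft

0.2173 ft/s × 0.3048 = 0.066233 m/s
0.1678 min × 60 = 10.068 s
d = v × t = 0.066233 m/s × 10.068 s = 0.666834 m
0.666834 m ÷ (0.3048 m/ft) = 2.18778 ft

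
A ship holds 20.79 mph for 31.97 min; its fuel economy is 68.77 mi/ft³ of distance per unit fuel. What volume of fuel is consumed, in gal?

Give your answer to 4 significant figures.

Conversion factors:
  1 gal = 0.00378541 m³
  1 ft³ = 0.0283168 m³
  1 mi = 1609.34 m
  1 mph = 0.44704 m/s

1.205 gal

20.79 mph → 9.29396 m/s
31.97 min → 1918.2 s
d = v × t = 9.29396 × 1918.2 = 17827.7 m
68.77 mi/ft³ → 3.90843×10⁶ m/m³
V = d / (distance per unit fuel) = 17827.7 / 3.90843×10⁶ = 0.00456135 m³
In gal: 0.00456135 / 0.00378541 = 1.20498 gal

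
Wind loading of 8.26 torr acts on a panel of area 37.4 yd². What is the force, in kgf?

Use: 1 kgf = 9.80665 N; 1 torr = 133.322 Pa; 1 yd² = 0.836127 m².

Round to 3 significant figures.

8.26 torr × 133.322 = 1101.24 Pa
37.4 yd² × 0.836127 = 31.2711 m²
F = P × A = 1101.24 Pa × 31.2711 m² = 34437 N
34437 N ÷ (9.80665 N/kgf) = 3511.6 kgf

3510 kgf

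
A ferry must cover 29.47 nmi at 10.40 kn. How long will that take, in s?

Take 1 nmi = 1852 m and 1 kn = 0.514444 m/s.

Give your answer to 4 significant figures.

1.020×10⁴ s

29.47 nmi × 1852 → 54578.4 m
10.40 kn × 0.514444 → 5.35022 m/s
t = d / v = 54578.4 m / 5.35022 m/s = 10201.2 s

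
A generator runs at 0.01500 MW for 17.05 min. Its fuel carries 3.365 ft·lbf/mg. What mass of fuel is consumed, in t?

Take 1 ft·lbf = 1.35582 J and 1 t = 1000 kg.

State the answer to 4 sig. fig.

0.003363 t

0.01500 MW → 15000 W
17.05 min → 1023 s
E = P × t = 15000 × 1023 = 1.5345×10⁷ J
3.365 ft·lbf/mg → 4.56233×10⁶ J/kg
m = E / e_s = 1.5345×10⁷ / 4.56233×10⁶ = 3.36341 kg
In t: 3.36341 / 1000 = 0.00336341 t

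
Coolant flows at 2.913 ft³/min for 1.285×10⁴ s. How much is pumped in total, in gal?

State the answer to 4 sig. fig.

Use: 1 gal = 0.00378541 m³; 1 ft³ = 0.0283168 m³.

2.913 ft³/min → 0.00137478 m³/s
V = Q × t = 0.00137478 × 12850 = 17.6659 m³
In gal: 17.6659 / 0.00378541 = 4666.84 gal

4667 gal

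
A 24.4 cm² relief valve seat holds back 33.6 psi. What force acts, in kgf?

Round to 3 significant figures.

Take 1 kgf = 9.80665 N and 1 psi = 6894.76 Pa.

57.6 kgf

33.6 psi × 6894.76 → 231664 Pa
24.4 cm² × 0.0001 → 0.00244 m²
F = P × A = 231664 Pa × 0.00244 m² = 565.26 N
565.26 N ÷ (9.80665 N/kgf) = 57.6405 kgf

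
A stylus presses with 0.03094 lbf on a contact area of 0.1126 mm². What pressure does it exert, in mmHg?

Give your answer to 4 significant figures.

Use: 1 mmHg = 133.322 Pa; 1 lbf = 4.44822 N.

0.03094 lbf × 4.44822 = 0.137628 N
0.1126 mm² × 10⁻⁶ = 1.126×10⁻⁷ m²
P = F / A = 0.137628 N / 1.126×10⁻⁷ m² = 1.22227×10⁶ Pa
1.22227×10⁶ Pa ÷ (133.322 Pa/mmHg) = 9167.8 mmHg

9168 mmHg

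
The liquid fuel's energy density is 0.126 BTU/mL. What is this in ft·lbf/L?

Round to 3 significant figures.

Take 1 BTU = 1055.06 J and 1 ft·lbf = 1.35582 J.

9.80×10⁴ ft·lbf/L

0.126 BTU/mL × 1055.06 J/BTU ÷ 10⁻⁶ m³/mL = 1.32938×10⁸ J/m³
1.32938×10⁸ J/m³ ÷ 1.35582 J/ft·lbf × 0.001 m³/L = 98049.9 ft·lbf/L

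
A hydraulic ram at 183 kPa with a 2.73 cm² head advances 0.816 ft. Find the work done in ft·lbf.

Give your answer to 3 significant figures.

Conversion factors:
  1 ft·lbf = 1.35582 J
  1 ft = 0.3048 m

9.16 ft·lbf

183 kPa → 183000 Pa
2.73 cm² → 2.73×10⁻⁴ m²
F = P × A = 183000 × 2.73×10⁻⁴ = 49.959 N
0.816 ft → 0.248717 m
W = F × d = 49.959 × 0.248717 = 12.4257 J
In ft·lbf: 12.4257 / 1.35582 = 9.16471 ft·lbf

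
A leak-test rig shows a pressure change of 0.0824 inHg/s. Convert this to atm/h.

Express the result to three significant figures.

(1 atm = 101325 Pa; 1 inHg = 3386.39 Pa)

0.0824 inHg/s × 3386.39 Pa/inHg = 279.039 Pa/s
279.039 Pa/s ÷ 101325 Pa/atm × 3600 s/h = 9.91404 atm/h

9.91 atm/h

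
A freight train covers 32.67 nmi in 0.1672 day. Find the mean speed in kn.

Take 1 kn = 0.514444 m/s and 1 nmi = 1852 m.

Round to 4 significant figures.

8.141 kn

32.67 nmi × 1852 → 60504.8 m
0.1672 day × 86400 → 14446.1 s
v = d / t = 60504.8 m / 14446.1 s = 4.18831 m/s
4.18831 m/s ÷ (0.514444 m/s/kn) = 8.14143 kn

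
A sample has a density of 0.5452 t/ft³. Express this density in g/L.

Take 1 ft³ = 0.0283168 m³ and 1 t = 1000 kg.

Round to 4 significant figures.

1.925×10⁴ g/L

0.5452 t/ft³ × 1000 kg/t ÷ 0.0283168 m³/ft³ = 19253.6 kg/m³
19253.6 kg/m³ ÷ 0.001 kg/g × 0.001 m³/L = 19253.6 g/L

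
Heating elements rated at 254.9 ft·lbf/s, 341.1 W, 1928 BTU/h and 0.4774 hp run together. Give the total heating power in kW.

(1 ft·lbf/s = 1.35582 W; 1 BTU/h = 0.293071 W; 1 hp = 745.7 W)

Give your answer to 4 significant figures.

254.9 ft·lbf/s × 1.35582 = 345.599 W
341.1 W (already W)
1928 BTU/h × 0.293071 = 565.041 W
0.4774 hp × 745.7 = 355.997 W
Sum: 345.599 + 341.1 + 565.041 + 355.997 = 1607.74 W
In kW: 1607.74 / 1000 = 1.60774 kW

1.608 kW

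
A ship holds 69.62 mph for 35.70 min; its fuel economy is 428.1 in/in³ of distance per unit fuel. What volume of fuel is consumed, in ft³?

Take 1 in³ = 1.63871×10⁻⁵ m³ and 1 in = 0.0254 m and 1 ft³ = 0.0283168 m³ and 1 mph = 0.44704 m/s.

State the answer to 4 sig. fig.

69.62 mph → 31.1229 m/s
35.70 min → 2142 s
d = v × t = 31.1229 × 2142 = 66665.3 m
428.1 in/in³ → 663555 m/m³
V = d / (distance per unit fuel) = 66665.3 / 663555 = 0.100467 m³
In ft³: 0.100467 / 0.0283168 = 3.54796 ft³

3.548 ft³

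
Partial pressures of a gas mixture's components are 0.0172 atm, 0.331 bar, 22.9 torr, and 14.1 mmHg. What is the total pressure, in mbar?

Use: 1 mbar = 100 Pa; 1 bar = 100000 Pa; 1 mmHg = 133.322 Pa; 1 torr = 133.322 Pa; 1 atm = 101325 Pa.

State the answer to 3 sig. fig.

0.0172 atm × 101325 = 1742.79 Pa
0.331 bar × 100000 = 33100 Pa
22.9 torr × 133.322 = 3053.07 Pa
14.1 mmHg × 133.322 = 1879.84 Pa
Combined: 1742.79 + 33100 + 3053.07 + 1879.84 = 39775.7 Pa
In mbar: 39775.7 / 100 = 397.757 mbar

398 mbar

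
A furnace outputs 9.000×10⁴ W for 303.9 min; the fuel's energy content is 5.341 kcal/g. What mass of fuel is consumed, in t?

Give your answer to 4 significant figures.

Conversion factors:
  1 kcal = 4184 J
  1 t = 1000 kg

303.9 min → 18234 s
E = P × t = 90000 × 18234 = 1.64106×10⁹ J
5.341 kcal/g → 2.23467×10⁷ J/kg
m = E / e_s = 1.64106×10⁹ / 2.23467×10⁷ = 73.4363 kg
In t: 73.4363 / 1000 = 0.0734363 t

0.07344 t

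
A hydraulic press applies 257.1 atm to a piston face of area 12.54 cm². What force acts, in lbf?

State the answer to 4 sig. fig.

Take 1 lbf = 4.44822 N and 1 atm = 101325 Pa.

7344 lbf

257.1 atm × 101325 = 2.60507×10⁷ Pa
12.54 cm² × 0.0001 = 0.001254 m²
F = P × A = 2.60507×10⁷ Pa × 0.001254 m² = 32667.6 N
32667.6 N ÷ (4.44822 N/lbf) = 7343.97 lbf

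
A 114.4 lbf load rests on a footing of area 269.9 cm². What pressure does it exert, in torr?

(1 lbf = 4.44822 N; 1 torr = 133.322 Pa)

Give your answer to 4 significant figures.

114.4 lbf × 4.44822 = 508.876 N
269.9 cm² × 0.0001 = 0.02699 m²
P = F / A = 508.876 N / 0.02699 m² = 18854.2 Pa
18854.2 Pa ÷ (133.322 Pa/torr) = 141.419 torr

141.4 torr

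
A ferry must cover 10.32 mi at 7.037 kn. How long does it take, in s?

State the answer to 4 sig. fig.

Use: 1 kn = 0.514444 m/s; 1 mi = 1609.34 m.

4588 s

10.32 mi × 1609.34 → 16608.4 m
7.037 kn × 0.514444 → 3.62014 m/s
t = d / v = 16608.4 m / 3.62014 m/s = 4587.78 s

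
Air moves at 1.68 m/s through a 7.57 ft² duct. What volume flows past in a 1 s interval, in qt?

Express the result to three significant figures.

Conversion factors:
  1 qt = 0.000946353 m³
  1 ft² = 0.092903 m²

1250 qt

7.57 ft² × 0.092903 → 0.703276 m²
V = v × A × t = 1.68 m/s × 0.703276 m² × 1 s = 1.1815 m³
1.1815 m³ ÷ (0.000946353 m³/qt) = 1248.48 qt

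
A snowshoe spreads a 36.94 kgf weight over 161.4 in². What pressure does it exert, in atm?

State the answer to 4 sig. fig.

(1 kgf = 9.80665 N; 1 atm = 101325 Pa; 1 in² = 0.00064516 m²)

36.94 kgf × 9.80665 → 362.258 N
161.4 in² × 0.00064516 → 0.104129 m²
P = F / A = 362.258 N / 0.104129 m² = 3478.93 Pa
3478.93 Pa ÷ (101325 Pa/atm) = 0.0343344 atm

0.03433 atm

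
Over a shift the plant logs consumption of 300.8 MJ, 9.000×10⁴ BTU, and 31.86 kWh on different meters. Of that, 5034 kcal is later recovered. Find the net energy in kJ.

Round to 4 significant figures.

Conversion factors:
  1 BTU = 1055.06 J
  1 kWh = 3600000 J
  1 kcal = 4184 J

300.8 MJ × 1000000 = 3.008×10⁸ J
9.000×10⁴ BTU × 1055.06 = 9.49554×10⁷ J
31.86 kWh × 3600000 = 1.14696×10⁸ J
5034 kcal × 4184 = 2.10623×10⁷ J
Sum: 3.008×10⁸ + 9.49554×10⁷ + 1.14696×10⁸ − 2.10623×10⁷ = 4.89389×10⁸ J
In kJ: 4.89389×10⁸ / 1000 = 489389 kJ

4.894×10⁵ kJ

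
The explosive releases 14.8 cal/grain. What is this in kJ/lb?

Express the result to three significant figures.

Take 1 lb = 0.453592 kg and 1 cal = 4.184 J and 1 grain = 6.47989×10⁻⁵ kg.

14.8 cal/grain × 4.184 J/cal ÷ 6.47989×10⁻⁵ kg/grain = 955621 J/kg
955621 J/kg ÷ 1000 J/kJ × 0.453592 kg/lb = 433.462 kJ/lb

433 kJ/lb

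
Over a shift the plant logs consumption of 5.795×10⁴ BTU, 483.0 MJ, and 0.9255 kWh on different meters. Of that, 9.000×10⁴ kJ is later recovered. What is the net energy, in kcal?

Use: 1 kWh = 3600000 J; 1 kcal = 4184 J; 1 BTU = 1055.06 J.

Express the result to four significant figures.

5.795×10⁴ BTU × 1055.06 = 6.11407×10⁷ J
483.0 MJ × 1000000 = 4.83×10⁸ J
0.9255 kWh × 3600000 = 3.3318×10⁶ J
9.000×10⁴ kJ × 1000 = 9×10⁷ J
Result: 6.11407×10⁷ + 4.83×10⁸ + 3.3318×10⁶ − 9×10⁷ = 4.57472×10⁸ J
In kcal: 4.57472×10⁸ / 4184 = 109338 kcal

1.093×10⁵ kcal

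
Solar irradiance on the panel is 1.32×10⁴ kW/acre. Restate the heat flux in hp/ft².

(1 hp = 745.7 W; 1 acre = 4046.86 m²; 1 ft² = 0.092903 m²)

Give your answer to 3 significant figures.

1.32×10⁴ kW/acre × 1000 W/kW ÷ 4046.86 m²/acre = 3261.79 W/m²
3261.79 W/m² ÷ 745.7 W/hp × 0.092903 m²/ft² = 0.40637 hp/ft²

0.406 hp/ft²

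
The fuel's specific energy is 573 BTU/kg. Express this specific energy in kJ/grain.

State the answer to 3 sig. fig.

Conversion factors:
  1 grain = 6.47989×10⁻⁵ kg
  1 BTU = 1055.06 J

573 BTU/kg × 1055.06 J/BTU = 604549 J/kg
604549 J/kg ÷ 1000 J/kJ × 6.47989×10⁻⁵ kg/grain = 0.0391741 kJ/grain

0.0392 kJ/grain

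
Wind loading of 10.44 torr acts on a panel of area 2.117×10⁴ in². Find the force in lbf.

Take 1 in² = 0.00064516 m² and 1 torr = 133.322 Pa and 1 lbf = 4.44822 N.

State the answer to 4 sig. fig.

10.44 torr × 133.322 → 1391.88 Pa
2.117×10⁴ in² × 0.00064516 → 13.658 m²
F = P × A = 1391.88 Pa × 13.658 m² = 19010.3 N
19010.3 N ÷ (4.44822 N/lbf) = 4273.69 lbf

4274 lbf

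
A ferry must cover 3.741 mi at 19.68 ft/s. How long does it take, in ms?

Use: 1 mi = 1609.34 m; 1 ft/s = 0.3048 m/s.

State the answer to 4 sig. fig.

1.004×10⁶ ms

3.741 mi × 1609.34 → 6020.54 m
19.68 ft/s × 0.3048 → 5.99846 m/s
t = d / v = 6020.54 m / 5.99846 m/s = 1003.68 s
1003.68 s ÷ (0.001 s/ms) = 1.00368×10⁶ ms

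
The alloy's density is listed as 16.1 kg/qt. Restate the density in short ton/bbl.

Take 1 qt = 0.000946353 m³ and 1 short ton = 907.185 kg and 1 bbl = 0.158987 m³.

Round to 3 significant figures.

2.98 short ton/bbl

16.1 kg/qt ÷ 0.000946353 m³/qt = 17012.7 kg/m³
17012.7 kg/m³ ÷ 907.185 kg/short ton × 0.158987 m³/bbl = 2.98153 short ton/bbl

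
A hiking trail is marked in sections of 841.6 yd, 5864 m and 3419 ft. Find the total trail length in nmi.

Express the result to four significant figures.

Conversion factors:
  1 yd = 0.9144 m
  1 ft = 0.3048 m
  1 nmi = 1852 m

841.6 yd × 0.9144 = 769.559 m
5864 m (already m)
3419 ft × 0.3048 = 1042.11 m
Sum: 769.559 + 5864 + 1042.11 = 7675.67 m
In nmi: 7675.67 / 1852 = 4.14453 nmi

4.145 nmi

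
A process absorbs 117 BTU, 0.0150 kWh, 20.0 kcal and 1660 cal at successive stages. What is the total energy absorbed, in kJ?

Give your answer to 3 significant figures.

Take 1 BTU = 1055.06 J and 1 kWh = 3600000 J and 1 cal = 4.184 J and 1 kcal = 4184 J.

268 kJ

117 BTU × 1055.06 = 123442 J
0.0150 kWh × 3600000 = 54000 J
20.0 kcal × 4184 = 83680 J
1660 cal × 4.184 = 6945.44 J
Sum: 123442 + 54000 + 83680 + 6945.44 = 268067 J
In kJ: 268067 / 1000 = 268.067 kJ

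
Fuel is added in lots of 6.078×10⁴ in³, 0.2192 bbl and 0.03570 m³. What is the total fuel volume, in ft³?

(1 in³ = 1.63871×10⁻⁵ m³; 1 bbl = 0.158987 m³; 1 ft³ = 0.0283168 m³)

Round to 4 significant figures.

37.67 ft³

6.078×10⁴ in³ × 1.63871×10⁻⁵ = 0.996008 m³
0.2192 bbl × 0.158987 = 0.03485 m³
0.03570 m³ (already m³)
Combined: 0.996008 + 0.03485 + 0.0357 = 1.06656 m³
In ft³: 1.06656 / 0.0283168 = 37.6653 ft³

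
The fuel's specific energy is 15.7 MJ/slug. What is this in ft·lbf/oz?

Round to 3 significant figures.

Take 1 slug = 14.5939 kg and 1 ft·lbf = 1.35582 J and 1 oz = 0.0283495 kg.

2.25×10⁴ ft·lbf/oz

15.7 MJ/slug × 1000000 J/MJ ÷ 14.5939 kg/slug = 1.07579×10⁶ J/kg
1.07579×10⁶ J/kg ÷ 1.35582 J/ft·lbf × 0.0283495 kg/oz = 22494.2 ft·lbf/oz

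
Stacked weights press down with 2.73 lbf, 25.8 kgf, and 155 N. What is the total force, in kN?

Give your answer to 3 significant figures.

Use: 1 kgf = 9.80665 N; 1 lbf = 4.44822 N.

2.73 lbf × 4.44822 = 12.1436 N
25.8 kgf × 9.80665 = 253.012 N
155 N (already N)
Total: 12.1436 + 253.012 + 155 = 420.156 N
In kN: 420.156 / 1000 = 0.420156 kN

0.420 kN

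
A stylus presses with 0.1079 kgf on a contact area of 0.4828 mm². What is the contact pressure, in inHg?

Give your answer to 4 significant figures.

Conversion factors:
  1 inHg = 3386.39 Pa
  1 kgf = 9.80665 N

0.1079 kgf × 9.80665 = 1.05814 N
0.4828 mm² × 10⁻⁶ = 4.828×10⁻⁷ m²
P = F / A = 1.05814 N / 4.828×10⁻⁷ m² = 2.19167×10⁶ Pa
2.19167×10⁶ Pa ÷ (3386.39 Pa/inHg) = 647.2 inHg

647.2 inHg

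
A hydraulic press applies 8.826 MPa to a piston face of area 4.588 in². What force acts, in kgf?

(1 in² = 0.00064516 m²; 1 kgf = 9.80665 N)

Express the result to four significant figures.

2664 kgf

8.826 MPa × 1000000 = 8.826×10⁶ Pa
4.588 in² × 0.00064516 = 0.00295999 m²
F = P × A = 8.826×10⁶ Pa × 0.00295999 m² = 26124.9 N
26124.9 N ÷ (9.80665 N/kgf) = 2664 kgf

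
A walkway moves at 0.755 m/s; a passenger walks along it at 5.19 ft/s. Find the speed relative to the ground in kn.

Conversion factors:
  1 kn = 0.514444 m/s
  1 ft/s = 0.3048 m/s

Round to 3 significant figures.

4.54 kn

0.755 m/s (already m/s)
5.19 ft/s × 0.3048 → 1.58191 m/s
Combined: 0.755 + 1.58191 = 2.33691 m/s
In kn: 2.33691 / 0.514444 = 4.54259 kn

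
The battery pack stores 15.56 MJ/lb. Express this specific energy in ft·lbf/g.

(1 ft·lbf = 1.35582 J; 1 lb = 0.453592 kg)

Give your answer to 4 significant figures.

15.56 MJ/lb × 1000000 J/MJ ÷ 0.453592 kg/lb = 3.4304×10⁷ J/kg
3.4304×10⁷ J/kg ÷ 1.35582 J/ft·lbf × 0.001 kg/g = 25301.3 ft·lbf/g

2.530×10⁴ ft·lbf/g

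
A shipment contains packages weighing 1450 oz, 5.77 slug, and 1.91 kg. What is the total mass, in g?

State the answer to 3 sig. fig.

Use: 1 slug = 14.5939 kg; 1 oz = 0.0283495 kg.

1.27×10⁵ g

1450 oz × 0.0283495 = 41.1068 kg
5.77 slug × 14.5939 = 84.2068 kg
1.91 kg (already kg)
Sum: 41.1068 + 84.2068 + 1.91 = 127.224 kg
In g: 127.224 / 0.001 = 127224 g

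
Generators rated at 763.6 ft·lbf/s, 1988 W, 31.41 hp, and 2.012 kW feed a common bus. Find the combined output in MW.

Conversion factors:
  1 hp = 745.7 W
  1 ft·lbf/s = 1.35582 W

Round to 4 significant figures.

763.6 ft·lbf/s × 1.35582 = 1035.3 W
1988 W (already W)
31.41 hp × 745.7 = 23422.4 W
2.012 kW × 1000 = 2012 W
Combined: 1035.3 + 1988 + 23422.4 + 2012 = 28457.7 W
In MW: 28457.7 / 1000000 = 0.0284577 MW

0.02846 MW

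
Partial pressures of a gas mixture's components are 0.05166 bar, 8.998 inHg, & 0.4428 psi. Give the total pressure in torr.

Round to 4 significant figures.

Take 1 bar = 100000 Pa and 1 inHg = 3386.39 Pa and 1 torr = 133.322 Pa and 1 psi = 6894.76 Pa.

290.2 torr

0.05166 bar × 100000 → 5166 Pa
8.998 inHg × 3386.39 → 30470.7 Pa
0.4428 psi × 6894.76 → 3053 Pa
Combined: 5166 + 30470.7 + 3053 = 38689.7 Pa
In torr: 38689.7 / 133.322 = 290.197 torr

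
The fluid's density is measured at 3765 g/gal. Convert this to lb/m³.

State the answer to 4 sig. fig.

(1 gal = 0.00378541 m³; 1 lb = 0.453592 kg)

2193 lb/m³

3765 g/gal × 0.001 kg/g ÷ 0.00378541 m³/gal = 994.608 kg/m³
994.608 kg/m³ ÷ 0.453592 kg/lb = 2192.74 lb/m³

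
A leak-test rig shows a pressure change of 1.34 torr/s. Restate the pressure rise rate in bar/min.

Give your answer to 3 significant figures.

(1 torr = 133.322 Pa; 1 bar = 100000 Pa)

0.107 bar/min

1.34 torr/s × 133.322 Pa/torr = 178.651 Pa/s
178.651 Pa/s ÷ 100000 Pa/bar × 60 s/min = 0.107191 bar/min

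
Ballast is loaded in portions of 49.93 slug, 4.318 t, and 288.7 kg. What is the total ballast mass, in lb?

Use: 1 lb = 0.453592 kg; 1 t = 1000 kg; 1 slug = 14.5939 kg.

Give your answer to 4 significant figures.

49.93 slug × 14.5939 = 728.673 kg
4.318 t × 1000 = 4318 kg
288.7 kg (already kg)
Combined: 728.673 + 4318 + 288.7 = 5335.37 kg
In lb: 5335.37 / 0.453592 = 11762.5 lb

1.176×10⁴ lb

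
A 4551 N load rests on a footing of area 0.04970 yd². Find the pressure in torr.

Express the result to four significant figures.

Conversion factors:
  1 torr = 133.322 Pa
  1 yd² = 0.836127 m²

0.04970 yd² × 0.836127 → 0.0415555 m²
P = F / A = 4551 N / 0.0415555 m² = 109516 Pa
109516 Pa ÷ (133.322 Pa/torr) = 821.44 torr

821.4 torr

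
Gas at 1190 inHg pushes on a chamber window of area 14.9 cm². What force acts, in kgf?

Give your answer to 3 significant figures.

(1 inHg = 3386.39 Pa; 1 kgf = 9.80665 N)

612 kgf

1190 inHg × 3386.39 = 4.0298×10⁶ Pa
14.9 cm² × 0.0001 = 0.00149 m²
F = P × A = 4.0298×10⁶ Pa × 0.00149 m² = 6004.4 N
6004.4 N ÷ (9.80665 N/kgf) = 612.278 kgf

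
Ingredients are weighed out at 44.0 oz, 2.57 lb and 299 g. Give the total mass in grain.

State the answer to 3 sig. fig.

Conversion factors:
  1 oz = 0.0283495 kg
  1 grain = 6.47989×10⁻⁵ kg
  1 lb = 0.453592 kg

44.0 oz × 0.0283495 = 1.24738 kg
2.57 lb × 0.453592 = 1.16573 kg
299 g × 0.001 = 0.299 kg
Total: 1.24738 + 1.16573 + 0.299 = 2.71211 kg
In grain: 2.71211 / 6.47989×10⁻⁵ = 41854.3 grain

4.19×10⁴ grain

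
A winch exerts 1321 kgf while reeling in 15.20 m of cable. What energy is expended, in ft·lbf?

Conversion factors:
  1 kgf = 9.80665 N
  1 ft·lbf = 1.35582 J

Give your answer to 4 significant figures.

1321 kgf × 9.80665 → 12954.6 N
W = F × d = 12954.6 N × 15.2 m = 196910 J
196910 J ÷ (1.35582 J/ft·lbf) = 145233 ft·lbf

1.452×10⁵ ft·lbf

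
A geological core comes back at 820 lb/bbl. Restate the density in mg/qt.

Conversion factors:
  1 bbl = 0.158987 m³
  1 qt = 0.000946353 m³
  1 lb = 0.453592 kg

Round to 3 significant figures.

2.21×10⁶ mg/qt

820 lb/bbl × 0.453592 kg/lb ÷ 0.158987 m³/bbl = 2339.47 kg/m³
2339.47 kg/m³ ÷ 10⁻⁶ kg/mg × 0.000946353 m³/qt = 2.21396×10⁶ mg/qt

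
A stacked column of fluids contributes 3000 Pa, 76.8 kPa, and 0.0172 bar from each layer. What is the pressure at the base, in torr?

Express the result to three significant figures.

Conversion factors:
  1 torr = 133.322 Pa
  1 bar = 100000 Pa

3000 Pa (already Pa)
76.8 kPa × 1000 = 76800 Pa
0.0172 bar × 100000 = 1720 Pa
Total: 3000 + 76800 + 1720 = 81520 Pa
In torr: 81520 / 133.322 = 611.452 torr

611 torr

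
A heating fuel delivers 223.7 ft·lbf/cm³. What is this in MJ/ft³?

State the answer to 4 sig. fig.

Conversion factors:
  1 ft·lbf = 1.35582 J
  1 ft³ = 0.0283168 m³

223.7 ft·lbf/cm³ × 1.35582 J/ft·lbf ÷ 10⁻⁶ m³/cm³ = 3.03297×10⁸ J/m³
3.03297×10⁸ J/m³ ÷ 1000000 J/MJ × 0.0283168 m³/ft³ = 8.5884 MJ/ft³

8.588 MJ/ft³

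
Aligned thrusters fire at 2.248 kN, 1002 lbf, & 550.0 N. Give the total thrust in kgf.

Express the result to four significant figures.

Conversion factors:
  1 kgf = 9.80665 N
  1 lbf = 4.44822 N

2.248 kN × 1000 → 2248 N
1002 lbf × 4.44822 → 4457.12 N
550.0 N (already N)
Sum: 2248 + 4457.12 + 550 = 7255.12 N
In kgf: 7255.12 / 9.80665 = 739.816 kgf

739.8 kgf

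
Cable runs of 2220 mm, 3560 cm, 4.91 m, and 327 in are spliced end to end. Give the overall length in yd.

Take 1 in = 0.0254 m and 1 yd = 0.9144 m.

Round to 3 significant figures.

2220 mm × 0.001 = 2.22 m
3560 cm × 0.01 = 35.6 m
4.91 m (already m)
327 in × 0.0254 = 8.3058 m
Sum: 2.22 + 35.6 + 4.91 + 8.3058 = 51.0358 m
In yd: 51.0358 / 0.9144 = 55.8134 yd

55.8 yd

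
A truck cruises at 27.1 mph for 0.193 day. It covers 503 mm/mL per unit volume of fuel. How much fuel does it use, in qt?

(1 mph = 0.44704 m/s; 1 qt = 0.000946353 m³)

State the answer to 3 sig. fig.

424 qt

27.1 mph → 12.1148 m/s
0.193 day → 16675.2 s
d = v × t = 12.1148 × 16675.2 = 202017 m
503 mm/mL → 503000 m/m³
V = d / (distance per unit fuel) = 202017 / 503000 = 0.401624 m³
In qt: 0.401624 / 0.000946353 = 424.391 qt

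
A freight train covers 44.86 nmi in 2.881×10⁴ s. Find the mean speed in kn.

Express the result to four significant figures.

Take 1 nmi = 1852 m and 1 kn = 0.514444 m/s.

44.86 nmi × 1852 → 83080.7 m
v = d / t = 83080.7 m / 28810 s = 2.88375 m/s
2.88375 m/s ÷ (0.514444 m/s/kn) = 5.60557 kn

5.606 kn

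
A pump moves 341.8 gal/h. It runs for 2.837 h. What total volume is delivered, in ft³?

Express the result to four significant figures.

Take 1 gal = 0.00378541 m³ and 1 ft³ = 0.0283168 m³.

341.8 gal/h → 3.59404×10⁻⁴ m³/s
2.837 h → 10213.2 s
V = Q × t = 3.59404×10⁻⁴ × 10213.2 = 3.67066 m³
In ft³: 3.67066 / 0.0283168 = 129.628 ft³

129.6 ft³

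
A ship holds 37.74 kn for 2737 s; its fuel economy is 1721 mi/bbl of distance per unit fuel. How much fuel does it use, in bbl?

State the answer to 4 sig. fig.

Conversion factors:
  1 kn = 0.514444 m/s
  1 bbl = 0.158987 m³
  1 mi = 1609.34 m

37.74 kn → 19.4151 m/s
d = v × t = 19.4151 × 2737 = 53139.1 m
1721 mi/bbl → 1.74208×10⁷ m/m³
V = d / (distance per unit fuel) = 53139.1 / 1.74208×10⁷ = 0.00305032 m³
In bbl: 0.00305032 / 0.158987 = 0.019186 bbl

0.01919 bbl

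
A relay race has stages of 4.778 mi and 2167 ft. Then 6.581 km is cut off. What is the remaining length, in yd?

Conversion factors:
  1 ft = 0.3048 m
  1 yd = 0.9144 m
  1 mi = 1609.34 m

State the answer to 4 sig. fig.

4.778 mi × 1609.34 → 7689.43 m
2167 ft × 0.3048 → 660.502 m
6.581 km × 1000 → 6581 m
Net: 7689.43 + 660.502 − 6581 = 1768.93 m
In yd: 1768.93 / 0.9144 = 1934.53 yd

1935 yd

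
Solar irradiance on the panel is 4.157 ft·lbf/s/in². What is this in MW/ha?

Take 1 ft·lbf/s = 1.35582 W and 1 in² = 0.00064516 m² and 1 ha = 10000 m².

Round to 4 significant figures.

87.36 MW/ha

4.157 ft·lbf/s/in² × 1.35582 W/ft·lbf/s ÷ 0.00064516 m²/in² = 8736.04 W/m²
8736.04 W/m² ÷ 1000000 W/MW × 10000 m²/ha = 87.3604 MW/ha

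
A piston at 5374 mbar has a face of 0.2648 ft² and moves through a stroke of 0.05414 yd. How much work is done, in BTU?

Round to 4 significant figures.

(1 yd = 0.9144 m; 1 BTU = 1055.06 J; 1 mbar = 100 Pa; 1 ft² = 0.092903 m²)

5374 mbar → 537400 Pa
0.2648 ft² → 0.0246007 m²
F = P × A = 537400 × 0.0246007 = 13220.4 N
0.05414 yd → 0.0495056 m
W = F × d = 13220.4 × 0.0495056 = 654.484 J
In BTU: 654.484 / 1055.06 = 0.620329 BTU

0.6203 BTU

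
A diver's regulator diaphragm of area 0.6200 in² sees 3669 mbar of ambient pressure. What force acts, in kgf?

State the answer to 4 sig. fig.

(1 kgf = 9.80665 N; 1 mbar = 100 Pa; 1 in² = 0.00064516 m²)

3669 mbar × 100 → 366900 Pa
0.6200 in² × 0.00064516 → 3.99999×10⁻⁴ m²
F = P × A = 366900 Pa × 3.99999×10⁻⁴ m² = 146.76 N
146.76 N ÷ (9.80665 N/kgf) = 14.9654 kgf

14.97 kgf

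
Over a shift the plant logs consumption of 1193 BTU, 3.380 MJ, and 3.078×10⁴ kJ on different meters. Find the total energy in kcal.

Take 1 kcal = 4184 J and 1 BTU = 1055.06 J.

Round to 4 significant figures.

8465 kcal

1193 BTU × 1055.06 = 1.25869×10⁶ J
3.380 MJ × 1000000 = 3.38×10⁶ J
3.078×10⁴ kJ × 1000 = 3.078×10⁷ J
Sum: 1.25869×10⁶ + 3.38×10⁶ + 3.078×10⁷ = 3.54187×10⁷ J
In kcal: 3.54187×10⁷ / 4184 = 8465.27 kcal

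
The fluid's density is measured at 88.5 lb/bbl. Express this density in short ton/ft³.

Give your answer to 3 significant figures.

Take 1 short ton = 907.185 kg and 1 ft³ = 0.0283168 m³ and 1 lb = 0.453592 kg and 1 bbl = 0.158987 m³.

88.5 lb/bbl × 0.453592 kg/lb ÷ 0.158987 m³/bbl = 252.492 kg/m³
252.492 kg/m³ ÷ 907.185 kg/short ton × 0.0283168 m³/ft³ = 0.00788127 short ton/ft³

0.00788 short ton/ft³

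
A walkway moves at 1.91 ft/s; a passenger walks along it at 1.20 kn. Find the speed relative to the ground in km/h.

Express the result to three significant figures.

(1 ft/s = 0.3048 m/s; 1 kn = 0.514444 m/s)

1.91 ft/s × 0.3048 → 0.582168 m/s
1.20 kn × 0.514444 → 0.617333 m/s
Total: 0.582168 + 0.617333 = 1.1995 m/s
In km/h: 1.1995 / (1/3.6) = 4.3182 km/h

4.32 km/h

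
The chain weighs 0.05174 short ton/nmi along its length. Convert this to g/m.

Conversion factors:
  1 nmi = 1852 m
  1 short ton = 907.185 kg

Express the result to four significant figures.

0.05174 short ton/nmi × 907.185 kg/short ton ÷ 1852 m/nmi = 0.0253444 kg/m
0.0253444 kg/m ÷ 0.001 kg/g = 25.3444 g/m

25.34 g/m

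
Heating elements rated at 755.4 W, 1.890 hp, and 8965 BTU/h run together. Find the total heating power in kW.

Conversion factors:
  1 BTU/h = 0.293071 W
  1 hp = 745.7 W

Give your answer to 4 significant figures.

4.792 kW

755.4 W (already W)
1.890 hp × 745.7 = 1409.37 W
8965 BTU/h × 0.293071 = 2627.38 W
Sum: 755.4 + 1409.37 + 2627.38 = 4792.15 W
In kW: 4792.15 / 1000 = 4.79215 kW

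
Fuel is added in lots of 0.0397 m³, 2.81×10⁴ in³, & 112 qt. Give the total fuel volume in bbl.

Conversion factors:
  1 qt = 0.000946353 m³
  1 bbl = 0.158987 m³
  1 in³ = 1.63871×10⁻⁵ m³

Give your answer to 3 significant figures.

3.81 bbl

0.0397 m³ (already m³)
2.81×10⁴ in³ × 1.63871×10⁻⁵ = 0.460478 m³
112 qt × 0.000946353 = 0.105992 m³
Sum: 0.0397 + 0.460478 + 0.105992 = 0.60617 m³
In bbl: 0.60617 / 0.158987 = 3.8127 bbl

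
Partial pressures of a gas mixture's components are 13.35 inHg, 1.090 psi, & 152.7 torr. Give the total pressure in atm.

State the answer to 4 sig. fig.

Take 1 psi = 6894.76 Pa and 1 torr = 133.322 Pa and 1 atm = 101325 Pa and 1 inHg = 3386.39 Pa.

13.35 inHg × 3386.39 = 45208.3 Pa
1.090 psi × 6894.76 = 7515.29 Pa
152.7 torr × 133.322 = 20358.3 Pa
Sum: 45208.3 + 7515.29 + 20358.3 = 73081.9 Pa
In atm: 73081.9 / 101325 = 0.721262 atm

0.7213 atm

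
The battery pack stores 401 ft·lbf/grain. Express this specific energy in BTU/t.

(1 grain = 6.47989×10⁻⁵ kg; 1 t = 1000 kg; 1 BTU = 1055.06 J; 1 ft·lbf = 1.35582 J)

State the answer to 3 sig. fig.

401 ft·lbf/grain × 1.35582 J/ft·lbf ÷ 6.47989×10⁻⁵ kg/grain = 8.39032×10⁶ J/kg
8.39032×10⁶ J/kg ÷ 1055.06 J/BTU × 1000 kg/t = 7.95246×10⁶ BTU/t

7.95×10⁶ BTU/t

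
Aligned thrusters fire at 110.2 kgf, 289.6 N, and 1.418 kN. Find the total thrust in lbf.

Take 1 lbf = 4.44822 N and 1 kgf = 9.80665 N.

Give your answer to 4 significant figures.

110.2 kgf × 9.80665 = 1080.69 N
289.6 N (already N)
1.418 kN × 1000 = 1418 N
Sum: 1080.69 + 289.6 + 1418 = 2788.29 N
In lbf: 2788.29 / 4.44822 = 626.833 lbf

626.8 lbf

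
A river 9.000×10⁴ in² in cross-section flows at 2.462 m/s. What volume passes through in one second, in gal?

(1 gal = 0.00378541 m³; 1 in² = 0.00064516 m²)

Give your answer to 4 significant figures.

9.000×10⁴ in² × 0.00064516 = 58.0644 m²
V = v × A × t = 2.462 m/s × 58.0644 m² × 1 s = 142.955 m³
142.955 m³ ÷ (0.00378541 m³/gal) = 37764.7 gal

3.776×10⁴ gal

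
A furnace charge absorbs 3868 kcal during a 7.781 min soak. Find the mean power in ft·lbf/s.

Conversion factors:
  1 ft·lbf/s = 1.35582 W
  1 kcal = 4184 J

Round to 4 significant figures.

3868 kcal × 4184 → 1.61837×10⁷ J
7.781 min × 60 → 466.86 s
P = E / t = 1.61837×10⁷ J / 466.86 s = 34665 W
34665 W ÷ (1.35582 W/ft·lbf/s) = 25567.6 ft·lbf/s

2.557×10⁴ ft·lbf/s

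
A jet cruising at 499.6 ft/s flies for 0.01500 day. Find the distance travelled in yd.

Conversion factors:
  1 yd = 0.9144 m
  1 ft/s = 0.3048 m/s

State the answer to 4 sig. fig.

2.158×10⁵ yd

499.6 ft/s × 0.3048 → 152.278 m/s
0.01500 day × 86400 → 1296 s
d = v × t = 152.278 m/s × 1296 s = 197352 m
197352 m ÷ (0.9144 m/yd) = 215827 yd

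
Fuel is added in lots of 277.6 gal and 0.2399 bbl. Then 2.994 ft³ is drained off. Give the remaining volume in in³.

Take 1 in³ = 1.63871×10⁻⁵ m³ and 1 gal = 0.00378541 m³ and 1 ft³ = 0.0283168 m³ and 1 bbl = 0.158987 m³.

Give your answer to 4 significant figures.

277.6 gal × 0.00378541 = 1.05083 m³
0.2399 bbl × 0.158987 = 0.038141 m³
2.994 ft³ × 0.0283168 = 0.0847805 m³
Net: 1.05083 + 0.038141 − 0.0847805 = 1.00419 m³
In in³: 1.00419 / 1.63871×10⁻⁵ = 61279.3 in³

6.128×10⁴ in³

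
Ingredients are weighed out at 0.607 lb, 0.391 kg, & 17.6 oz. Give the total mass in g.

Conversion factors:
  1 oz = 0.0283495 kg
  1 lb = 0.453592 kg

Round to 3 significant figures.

1170 g

0.607 lb × 0.453592 → 0.27533 kg
0.391 kg (already kg)
17.6 oz × 0.0283495 → 0.498951 kg
Combined: 0.27533 + 0.391 + 0.498951 = 1.16528 kg
In g: 1.16528 / 0.001 = 1165.28 g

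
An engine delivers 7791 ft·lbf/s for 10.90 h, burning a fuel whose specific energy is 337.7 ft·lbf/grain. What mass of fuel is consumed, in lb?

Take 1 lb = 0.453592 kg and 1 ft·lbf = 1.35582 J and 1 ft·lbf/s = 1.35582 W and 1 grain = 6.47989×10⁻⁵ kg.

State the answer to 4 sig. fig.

7791 ft·lbf/s → 10563.2 W
10.90 h → 39240 s
E = P × t = 10563.2 × 39240 = 4.145×10⁸ J
337.7 ft·lbf/grain → 7.06587×10⁶ J/kg
m = E / e_s = 4.145×10⁸ / 7.06587×10⁶ = 58.6623 kg
In lb: 58.6623 / 0.453592 = 129.328 lb

129.3 lb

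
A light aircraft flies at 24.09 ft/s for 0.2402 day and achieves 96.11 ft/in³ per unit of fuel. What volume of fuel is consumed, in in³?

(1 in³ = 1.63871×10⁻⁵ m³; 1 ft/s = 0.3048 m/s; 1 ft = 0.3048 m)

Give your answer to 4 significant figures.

5202 in³

24.09 ft/s → 7.34263 m/s
0.2402 day → 20753.3 s
d = v × t = 7.34263 × 20753.3 = 152384 m
96.11 ft/in³ → 1.78765×10⁶ m/m³
V = d / (distance per unit fuel) = 152384 / 1.78765×10⁶ = 0.0852426 m³
In in³: 0.0852426 / 1.63871×10⁻⁵ = 5201.81 in³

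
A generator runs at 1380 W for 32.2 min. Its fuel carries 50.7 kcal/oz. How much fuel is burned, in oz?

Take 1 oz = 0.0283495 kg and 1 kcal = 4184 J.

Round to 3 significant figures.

12.6 oz

32.2 min → 1932 s
E = P × t = 1380 × 1932 = 2.66616×10⁶ J
50.7 kcal/oz → 7.48263×10⁶ J/kg
m = E / e_s = 2.66616×10⁶ / 7.48263×10⁶ = 0.356313 kg
In oz: 0.356313 / 0.0283495 = 12.5686 oz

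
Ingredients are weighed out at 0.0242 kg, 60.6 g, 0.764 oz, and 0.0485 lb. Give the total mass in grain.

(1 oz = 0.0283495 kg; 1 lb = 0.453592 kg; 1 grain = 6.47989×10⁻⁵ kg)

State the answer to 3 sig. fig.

0.0242 kg (already kg)
60.6 g × 0.001 = 0.0606 kg
0.764 oz × 0.0283495 = 0.021659 kg
0.0485 lb × 0.453592 = 0.0219992 kg
Total: 0.0242 + 0.0606 + 0.021659 + 0.0219992 = 0.128458 kg
In grain: 0.128458 / 6.47989×10⁻⁵ = 1982.41 grain

1980 grain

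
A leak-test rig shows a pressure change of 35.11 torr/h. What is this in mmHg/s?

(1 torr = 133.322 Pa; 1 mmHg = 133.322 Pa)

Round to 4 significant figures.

0.009753 mmHg/s

35.11 torr/h × 133.322 Pa/torr ÷ 3600 s/h = 1.30026 Pa/s
1.30026 Pa/s ÷ 133.322 Pa/mmHg = 0.00975278 mmHg/s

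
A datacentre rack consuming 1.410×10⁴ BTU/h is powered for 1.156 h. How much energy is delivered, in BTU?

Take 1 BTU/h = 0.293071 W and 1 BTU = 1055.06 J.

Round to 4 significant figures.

1.630×10⁴ BTU

1.410×10⁴ BTU/h × 0.293071 → 4132.3 W
1.156 h × 3600 → 4161.6 s
E = P × t = 4132.3 W × 4161.6 s = 1.7197×10⁷ J
1.7197×10⁷ J ÷ (1055.06 J/BTU) = 16299.5 BTU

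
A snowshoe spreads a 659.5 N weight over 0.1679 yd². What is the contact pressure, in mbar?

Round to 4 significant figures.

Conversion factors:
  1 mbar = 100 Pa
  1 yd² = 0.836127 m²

46.98 mbar

0.1679 yd² × 0.836127 → 0.140386 m²
P = F / A = 659.5 N / 0.140386 m² = 4697.76 Pa
4697.76 Pa ÷ (100 Pa/mbar) = 46.9776 mbar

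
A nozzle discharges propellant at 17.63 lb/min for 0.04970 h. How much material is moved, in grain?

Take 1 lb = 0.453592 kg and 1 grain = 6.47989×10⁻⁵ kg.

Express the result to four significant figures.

3.680×10⁵ grain

17.63 lb/min → 0.13328 kg/s
0.04970 h → 178.92 s
m = ṁ × t = 0.13328 × 178.92 = 23.8465 kg
In grain: 23.8465 / 6.47989×10⁻⁵ = 368008 grain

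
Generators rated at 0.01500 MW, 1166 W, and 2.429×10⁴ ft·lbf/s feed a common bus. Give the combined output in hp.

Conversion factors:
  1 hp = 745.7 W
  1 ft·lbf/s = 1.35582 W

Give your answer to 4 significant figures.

0.01500 MW × 1000000 = 15000 W
1166 W (already W)
2.429×10⁴ ft·lbf/s × 1.35582 = 32932.9 W
Combined: 15000 + 1166 + 32932.9 = 49098.9 W
In hp: 49098.9 / 745.7 = 65.8427 hp

65.84 hp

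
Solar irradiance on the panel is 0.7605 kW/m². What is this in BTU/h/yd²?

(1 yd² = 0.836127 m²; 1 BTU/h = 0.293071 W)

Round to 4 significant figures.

0.7605 kW/m² × 1000 W/kW = 760.5 W/m²
760.5 W/m² ÷ 0.293071 W/BTU/h × 0.836127 m²/yd² = 2169.69 BTU/h/yd²

2170 BTU/h/yd²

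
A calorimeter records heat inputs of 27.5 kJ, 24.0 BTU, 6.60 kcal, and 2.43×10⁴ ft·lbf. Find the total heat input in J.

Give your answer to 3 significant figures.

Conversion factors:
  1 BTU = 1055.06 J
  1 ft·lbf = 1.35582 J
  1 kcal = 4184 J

1.13×10⁵ J

27.5 kJ × 1000 = 27500 J
24.0 BTU × 1055.06 = 25321.4 J
6.60 kcal × 4184 = 27614.4 J
2.43×10⁴ ft·lbf × 1.35582 = 32946.4 J
Combined: 27500 + 25321.4 + 27614.4 + 32946.4 = 113382 J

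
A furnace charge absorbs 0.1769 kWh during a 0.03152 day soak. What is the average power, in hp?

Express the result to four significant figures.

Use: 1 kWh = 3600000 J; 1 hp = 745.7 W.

0.1769 kWh × 3600000 → 636840 J
0.03152 day × 86400 → 2723.33 s
P = E / t = 636840 J / 2723.33 s = 233.846 W
233.846 W ÷ (745.7 W/hp) = 0.313593 hp

0.3136 hp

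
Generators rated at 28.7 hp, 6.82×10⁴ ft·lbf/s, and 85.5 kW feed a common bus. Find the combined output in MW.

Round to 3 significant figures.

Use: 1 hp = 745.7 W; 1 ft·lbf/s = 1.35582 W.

0.199 MW

28.7 hp × 745.7 → 21401.6 W
6.82×10⁴ ft·lbf/s × 1.35582 → 92466.9 W
85.5 kW × 1000 → 85500 W
Combined: 21401.6 + 92466.9 + 85500 = 199368 W
In MW: 199368 / 1000000 = 0.199368 MW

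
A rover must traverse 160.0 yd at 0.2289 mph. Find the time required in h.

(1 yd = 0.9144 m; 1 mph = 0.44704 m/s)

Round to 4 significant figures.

160.0 yd × 0.9144 = 146.304 m
0.2289 mph × 0.44704 = 0.102327 m/s
t = d / v = 146.304 m / 0.102327 m/s = 1429.77 s
1429.77 s ÷ (3600 s/h) = 0.397158 h

0.3972 h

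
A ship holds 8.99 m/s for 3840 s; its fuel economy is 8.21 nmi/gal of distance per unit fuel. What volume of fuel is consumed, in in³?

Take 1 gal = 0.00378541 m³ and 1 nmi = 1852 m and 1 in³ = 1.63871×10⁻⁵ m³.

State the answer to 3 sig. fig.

d = v × t = 8.99 × 3840 = 34521.6 m
8.21 nmi/gal → 4.01672×10⁶ m/m³
V = d / (distance per unit fuel) = 34521.6 / 4.01672×10⁶ = 0.00859448 m³
In in³: 0.00859448 / 1.63871×10⁻⁵ = 524.466 in³

524 in³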